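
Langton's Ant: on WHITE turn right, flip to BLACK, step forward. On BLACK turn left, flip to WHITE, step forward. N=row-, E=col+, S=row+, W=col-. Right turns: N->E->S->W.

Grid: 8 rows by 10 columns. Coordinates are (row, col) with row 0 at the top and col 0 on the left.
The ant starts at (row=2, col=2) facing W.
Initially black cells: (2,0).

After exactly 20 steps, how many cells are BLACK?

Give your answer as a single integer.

Answer: 7

Derivation:
Step 1: on WHITE (2,2): turn R to N, flip to black, move to (1,2). |black|=2
Step 2: on WHITE (1,2): turn R to E, flip to black, move to (1,3). |black|=3
Step 3: on WHITE (1,3): turn R to S, flip to black, move to (2,3). |black|=4
Step 4: on WHITE (2,3): turn R to W, flip to black, move to (2,2). |black|=5
Step 5: on BLACK (2,2): turn L to S, flip to white, move to (3,2). |black|=4
Step 6: on WHITE (3,2): turn R to W, flip to black, move to (3,1). |black|=5
Step 7: on WHITE (3,1): turn R to N, flip to black, move to (2,1). |black|=6
Step 8: on WHITE (2,1): turn R to E, flip to black, move to (2,2). |black|=7
Step 9: on WHITE (2,2): turn R to S, flip to black, move to (3,2). |black|=8
Step 10: on BLACK (3,2): turn L to E, flip to white, move to (3,3). |black|=7
Step 11: on WHITE (3,3): turn R to S, flip to black, move to (4,3). |black|=8
Step 12: on WHITE (4,3): turn R to W, flip to black, move to (4,2). |black|=9
Step 13: on WHITE (4,2): turn R to N, flip to black, move to (3,2). |black|=10
Step 14: on WHITE (3,2): turn R to E, flip to black, move to (3,3). |black|=11
Step 15: on BLACK (3,3): turn L to N, flip to white, move to (2,3). |black|=10
Step 16: on BLACK (2,3): turn L to W, flip to white, move to (2,2). |black|=9
Step 17: on BLACK (2,2): turn L to S, flip to white, move to (3,2). |black|=8
Step 18: on BLACK (3,2): turn L to E, flip to white, move to (3,3). |black|=7
Step 19: on WHITE (3,3): turn R to S, flip to black, move to (4,3). |black|=8
Step 20: on BLACK (4,3): turn L to E, flip to white, move to (4,4). |black|=7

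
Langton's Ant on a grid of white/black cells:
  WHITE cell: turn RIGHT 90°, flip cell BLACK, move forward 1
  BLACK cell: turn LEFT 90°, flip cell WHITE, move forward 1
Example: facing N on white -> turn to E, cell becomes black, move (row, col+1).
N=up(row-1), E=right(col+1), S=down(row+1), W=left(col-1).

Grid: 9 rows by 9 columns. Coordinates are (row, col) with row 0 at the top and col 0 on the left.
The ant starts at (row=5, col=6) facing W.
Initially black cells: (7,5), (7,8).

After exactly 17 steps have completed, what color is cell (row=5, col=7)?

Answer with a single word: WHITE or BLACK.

Step 1: on WHITE (5,6): turn R to N, flip to black, move to (4,6). |black|=3
Step 2: on WHITE (4,6): turn R to E, flip to black, move to (4,7). |black|=4
Step 3: on WHITE (4,7): turn R to S, flip to black, move to (5,7). |black|=5
Step 4: on WHITE (5,7): turn R to W, flip to black, move to (5,6). |black|=6
Step 5: on BLACK (5,6): turn L to S, flip to white, move to (6,6). |black|=5
Step 6: on WHITE (6,6): turn R to W, flip to black, move to (6,5). |black|=6
Step 7: on WHITE (6,5): turn R to N, flip to black, move to (5,5). |black|=7
Step 8: on WHITE (5,5): turn R to E, flip to black, move to (5,6). |black|=8
Step 9: on WHITE (5,6): turn R to S, flip to black, move to (6,6). |black|=9
Step 10: on BLACK (6,6): turn L to E, flip to white, move to (6,7). |black|=8
Step 11: on WHITE (6,7): turn R to S, flip to black, move to (7,7). |black|=9
Step 12: on WHITE (7,7): turn R to W, flip to black, move to (7,6). |black|=10
Step 13: on WHITE (7,6): turn R to N, flip to black, move to (6,6). |black|=11
Step 14: on WHITE (6,6): turn R to E, flip to black, move to (6,7). |black|=12
Step 15: on BLACK (6,7): turn L to N, flip to white, move to (5,7). |black|=11
Step 16: on BLACK (5,7): turn L to W, flip to white, move to (5,6). |black|=10
Step 17: on BLACK (5,6): turn L to S, flip to white, move to (6,6). |black|=9

Answer: WHITE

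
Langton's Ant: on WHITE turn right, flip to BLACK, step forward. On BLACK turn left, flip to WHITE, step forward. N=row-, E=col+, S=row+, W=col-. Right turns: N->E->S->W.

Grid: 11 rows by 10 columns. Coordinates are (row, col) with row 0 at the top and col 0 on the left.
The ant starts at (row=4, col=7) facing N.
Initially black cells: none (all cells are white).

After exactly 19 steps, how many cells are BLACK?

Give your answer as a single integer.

Step 1: on WHITE (4,7): turn R to E, flip to black, move to (4,8). |black|=1
Step 2: on WHITE (4,8): turn R to S, flip to black, move to (5,8). |black|=2
Step 3: on WHITE (5,8): turn R to W, flip to black, move to (5,7). |black|=3
Step 4: on WHITE (5,7): turn R to N, flip to black, move to (4,7). |black|=4
Step 5: on BLACK (4,7): turn L to W, flip to white, move to (4,6). |black|=3
Step 6: on WHITE (4,6): turn R to N, flip to black, move to (3,6). |black|=4
Step 7: on WHITE (3,6): turn R to E, flip to black, move to (3,7). |black|=5
Step 8: on WHITE (3,7): turn R to S, flip to black, move to (4,7). |black|=6
Step 9: on WHITE (4,7): turn R to W, flip to black, move to (4,6). |black|=7
Step 10: on BLACK (4,6): turn L to S, flip to white, move to (5,6). |black|=6
Step 11: on WHITE (5,6): turn R to W, flip to black, move to (5,5). |black|=7
Step 12: on WHITE (5,5): turn R to N, flip to black, move to (4,5). |black|=8
Step 13: on WHITE (4,5): turn R to E, flip to black, move to (4,6). |black|=9
Step 14: on WHITE (4,6): turn R to S, flip to black, move to (5,6). |black|=10
Step 15: on BLACK (5,6): turn L to E, flip to white, move to (5,7). |black|=9
Step 16: on BLACK (5,7): turn L to N, flip to white, move to (4,7). |black|=8
Step 17: on BLACK (4,7): turn L to W, flip to white, move to (4,6). |black|=7
Step 18: on BLACK (4,6): turn L to S, flip to white, move to (5,6). |black|=6
Step 19: on WHITE (5,6): turn R to W, flip to black, move to (5,5). |black|=7

Answer: 7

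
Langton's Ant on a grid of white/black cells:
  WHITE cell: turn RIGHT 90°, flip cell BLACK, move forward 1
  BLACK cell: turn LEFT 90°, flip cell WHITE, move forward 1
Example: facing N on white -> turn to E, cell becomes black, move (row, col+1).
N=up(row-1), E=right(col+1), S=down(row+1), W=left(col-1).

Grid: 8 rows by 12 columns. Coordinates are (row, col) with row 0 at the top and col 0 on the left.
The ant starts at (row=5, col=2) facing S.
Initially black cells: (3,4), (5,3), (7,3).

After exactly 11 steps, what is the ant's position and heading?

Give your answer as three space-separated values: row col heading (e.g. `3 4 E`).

Step 1: on WHITE (5,2): turn R to W, flip to black, move to (5,1). |black|=4
Step 2: on WHITE (5,1): turn R to N, flip to black, move to (4,1). |black|=5
Step 3: on WHITE (4,1): turn R to E, flip to black, move to (4,2). |black|=6
Step 4: on WHITE (4,2): turn R to S, flip to black, move to (5,2). |black|=7
Step 5: on BLACK (5,2): turn L to E, flip to white, move to (5,3). |black|=6
Step 6: on BLACK (5,3): turn L to N, flip to white, move to (4,3). |black|=5
Step 7: on WHITE (4,3): turn R to E, flip to black, move to (4,4). |black|=6
Step 8: on WHITE (4,4): turn R to S, flip to black, move to (5,4). |black|=7
Step 9: on WHITE (5,4): turn R to W, flip to black, move to (5,3). |black|=8
Step 10: on WHITE (5,3): turn R to N, flip to black, move to (4,3). |black|=9
Step 11: on BLACK (4,3): turn L to W, flip to white, move to (4,2). |black|=8

Answer: 4 2 W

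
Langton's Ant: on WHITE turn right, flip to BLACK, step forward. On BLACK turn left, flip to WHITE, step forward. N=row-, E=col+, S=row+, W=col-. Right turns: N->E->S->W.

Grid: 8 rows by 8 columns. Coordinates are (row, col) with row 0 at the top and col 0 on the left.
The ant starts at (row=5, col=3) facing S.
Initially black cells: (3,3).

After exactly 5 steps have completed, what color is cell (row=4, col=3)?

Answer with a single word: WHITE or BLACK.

Step 1: on WHITE (5,3): turn R to W, flip to black, move to (5,2). |black|=2
Step 2: on WHITE (5,2): turn R to N, flip to black, move to (4,2). |black|=3
Step 3: on WHITE (4,2): turn R to E, flip to black, move to (4,3). |black|=4
Step 4: on WHITE (4,3): turn R to S, flip to black, move to (5,3). |black|=5
Step 5: on BLACK (5,3): turn L to E, flip to white, move to (5,4). |black|=4

Answer: BLACK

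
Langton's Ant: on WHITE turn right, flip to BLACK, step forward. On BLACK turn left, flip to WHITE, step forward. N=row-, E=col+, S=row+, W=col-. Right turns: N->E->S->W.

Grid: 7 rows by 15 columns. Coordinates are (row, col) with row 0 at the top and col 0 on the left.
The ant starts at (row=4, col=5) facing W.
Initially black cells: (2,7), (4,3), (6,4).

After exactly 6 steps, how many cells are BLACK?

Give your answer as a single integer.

Answer: 7

Derivation:
Step 1: on WHITE (4,5): turn R to N, flip to black, move to (3,5). |black|=4
Step 2: on WHITE (3,5): turn R to E, flip to black, move to (3,6). |black|=5
Step 3: on WHITE (3,6): turn R to S, flip to black, move to (4,6). |black|=6
Step 4: on WHITE (4,6): turn R to W, flip to black, move to (4,5). |black|=7
Step 5: on BLACK (4,5): turn L to S, flip to white, move to (5,5). |black|=6
Step 6: on WHITE (5,5): turn R to W, flip to black, move to (5,4). |black|=7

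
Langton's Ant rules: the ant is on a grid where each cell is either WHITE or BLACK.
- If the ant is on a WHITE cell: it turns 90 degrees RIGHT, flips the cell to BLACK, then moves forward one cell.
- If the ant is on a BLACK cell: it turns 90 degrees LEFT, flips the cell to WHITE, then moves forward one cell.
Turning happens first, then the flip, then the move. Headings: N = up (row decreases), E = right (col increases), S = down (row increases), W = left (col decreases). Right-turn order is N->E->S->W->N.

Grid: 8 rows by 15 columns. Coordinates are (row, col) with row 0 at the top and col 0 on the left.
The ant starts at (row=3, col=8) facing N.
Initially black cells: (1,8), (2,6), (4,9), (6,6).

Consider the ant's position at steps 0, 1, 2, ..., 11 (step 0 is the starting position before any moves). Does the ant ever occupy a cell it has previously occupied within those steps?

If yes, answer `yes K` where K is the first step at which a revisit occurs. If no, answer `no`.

Step 1: on WHITE (3,8): turn R to E, flip to black, move to (3,9). |black|=5 — new cell
Step 2: on WHITE (3,9): turn R to S, flip to black, move to (4,9). |black|=6 — new cell
Step 3: on BLACK (4,9): turn L to E, flip to white, move to (4,10). |black|=5 — new cell
Step 4: on WHITE (4,10): turn R to S, flip to black, move to (5,10). |black|=6 — new cell
Step 5: on WHITE (5,10): turn R to W, flip to black, move to (5,9). |black|=7 — new cell
Step 6: on WHITE (5,9): turn R to N, flip to black, move to (4,9). |black|=8 — REVISIT

Answer: yes 6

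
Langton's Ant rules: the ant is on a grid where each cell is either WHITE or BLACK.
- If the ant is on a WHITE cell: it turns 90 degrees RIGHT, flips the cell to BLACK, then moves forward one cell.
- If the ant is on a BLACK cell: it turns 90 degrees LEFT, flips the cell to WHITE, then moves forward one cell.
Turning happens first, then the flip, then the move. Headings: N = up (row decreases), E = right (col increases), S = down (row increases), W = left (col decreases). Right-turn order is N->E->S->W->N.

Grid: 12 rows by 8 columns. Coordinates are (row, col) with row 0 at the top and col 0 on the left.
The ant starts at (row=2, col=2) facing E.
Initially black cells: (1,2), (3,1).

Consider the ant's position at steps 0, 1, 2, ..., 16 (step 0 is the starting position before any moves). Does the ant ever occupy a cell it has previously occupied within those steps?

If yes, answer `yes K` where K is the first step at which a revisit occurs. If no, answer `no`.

Answer: yes 6

Derivation:
Step 1: on WHITE (2,2): turn R to S, flip to black, move to (3,2). |black|=3 — new cell
Step 2: on WHITE (3,2): turn R to W, flip to black, move to (3,1). |black|=4 — new cell
Step 3: on BLACK (3,1): turn L to S, flip to white, move to (4,1). |black|=3 — new cell
Step 4: on WHITE (4,1): turn R to W, flip to black, move to (4,0). |black|=4 — new cell
Step 5: on WHITE (4,0): turn R to N, flip to black, move to (3,0). |black|=5 — new cell
Step 6: on WHITE (3,0): turn R to E, flip to black, move to (3,1). |black|=6 — REVISIT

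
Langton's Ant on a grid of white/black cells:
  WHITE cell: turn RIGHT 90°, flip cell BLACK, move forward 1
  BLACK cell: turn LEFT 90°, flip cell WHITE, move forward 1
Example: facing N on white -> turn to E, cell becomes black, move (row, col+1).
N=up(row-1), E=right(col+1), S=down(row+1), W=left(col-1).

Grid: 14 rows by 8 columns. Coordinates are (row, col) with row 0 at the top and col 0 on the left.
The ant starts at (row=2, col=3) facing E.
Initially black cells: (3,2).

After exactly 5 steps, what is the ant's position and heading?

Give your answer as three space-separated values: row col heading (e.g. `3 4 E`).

Step 1: on WHITE (2,3): turn R to S, flip to black, move to (3,3). |black|=2
Step 2: on WHITE (3,3): turn R to W, flip to black, move to (3,2). |black|=3
Step 3: on BLACK (3,2): turn L to S, flip to white, move to (4,2). |black|=2
Step 4: on WHITE (4,2): turn R to W, flip to black, move to (4,1). |black|=3
Step 5: on WHITE (4,1): turn R to N, flip to black, move to (3,1). |black|=4

Answer: 3 1 N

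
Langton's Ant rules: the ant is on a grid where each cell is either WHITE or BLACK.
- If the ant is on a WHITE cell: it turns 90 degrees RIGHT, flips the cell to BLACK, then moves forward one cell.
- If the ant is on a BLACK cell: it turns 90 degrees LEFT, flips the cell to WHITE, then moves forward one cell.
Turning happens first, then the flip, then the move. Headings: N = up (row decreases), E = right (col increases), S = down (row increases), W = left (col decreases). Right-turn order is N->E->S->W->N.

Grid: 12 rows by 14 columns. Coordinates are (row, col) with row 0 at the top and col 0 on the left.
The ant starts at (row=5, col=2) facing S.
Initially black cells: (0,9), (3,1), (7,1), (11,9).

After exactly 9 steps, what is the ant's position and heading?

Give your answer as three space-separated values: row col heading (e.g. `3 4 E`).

Step 1: on WHITE (5,2): turn R to W, flip to black, move to (5,1). |black|=5
Step 2: on WHITE (5,1): turn R to N, flip to black, move to (4,1). |black|=6
Step 3: on WHITE (4,1): turn R to E, flip to black, move to (4,2). |black|=7
Step 4: on WHITE (4,2): turn R to S, flip to black, move to (5,2). |black|=8
Step 5: on BLACK (5,2): turn L to E, flip to white, move to (5,3). |black|=7
Step 6: on WHITE (5,3): turn R to S, flip to black, move to (6,3). |black|=8
Step 7: on WHITE (6,3): turn R to W, flip to black, move to (6,2). |black|=9
Step 8: on WHITE (6,2): turn R to N, flip to black, move to (5,2). |black|=10
Step 9: on WHITE (5,2): turn R to E, flip to black, move to (5,3). |black|=11

Answer: 5 3 E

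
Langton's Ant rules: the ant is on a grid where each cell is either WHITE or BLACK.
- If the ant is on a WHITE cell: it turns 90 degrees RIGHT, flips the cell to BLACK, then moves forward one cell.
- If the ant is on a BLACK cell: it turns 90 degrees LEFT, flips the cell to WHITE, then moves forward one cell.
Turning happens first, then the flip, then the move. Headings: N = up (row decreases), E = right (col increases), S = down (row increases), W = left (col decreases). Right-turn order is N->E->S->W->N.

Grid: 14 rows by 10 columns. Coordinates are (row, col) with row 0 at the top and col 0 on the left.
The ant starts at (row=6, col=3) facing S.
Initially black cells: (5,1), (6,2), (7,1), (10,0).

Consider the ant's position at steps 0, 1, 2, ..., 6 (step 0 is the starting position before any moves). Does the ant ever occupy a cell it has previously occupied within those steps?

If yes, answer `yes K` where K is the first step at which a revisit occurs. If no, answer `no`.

Step 1: on WHITE (6,3): turn R to W, flip to black, move to (6,2). |black|=5 — new cell
Step 2: on BLACK (6,2): turn L to S, flip to white, move to (7,2). |black|=4 — new cell
Step 3: on WHITE (7,2): turn R to W, flip to black, move to (7,1). |black|=5 — new cell
Step 4: on BLACK (7,1): turn L to S, flip to white, move to (8,1). |black|=4 — new cell
Step 5: on WHITE (8,1): turn R to W, flip to black, move to (8,0). |black|=5 — new cell
Step 6: on WHITE (8,0): turn R to N, flip to black, move to (7,0). |black|=6 — new cell
No revisit within 6 steps.

Answer: no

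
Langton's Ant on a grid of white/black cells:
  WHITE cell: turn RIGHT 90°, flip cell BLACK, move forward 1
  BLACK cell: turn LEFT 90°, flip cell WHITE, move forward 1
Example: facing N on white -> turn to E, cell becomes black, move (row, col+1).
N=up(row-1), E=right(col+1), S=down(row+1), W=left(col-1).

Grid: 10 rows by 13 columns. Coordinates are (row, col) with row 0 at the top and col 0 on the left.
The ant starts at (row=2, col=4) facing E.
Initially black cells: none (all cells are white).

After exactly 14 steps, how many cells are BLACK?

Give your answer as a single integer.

Answer: 10

Derivation:
Step 1: on WHITE (2,4): turn R to S, flip to black, move to (3,4). |black|=1
Step 2: on WHITE (3,4): turn R to W, flip to black, move to (3,3). |black|=2
Step 3: on WHITE (3,3): turn R to N, flip to black, move to (2,3). |black|=3
Step 4: on WHITE (2,3): turn R to E, flip to black, move to (2,4). |black|=4
Step 5: on BLACK (2,4): turn L to N, flip to white, move to (1,4). |black|=3
Step 6: on WHITE (1,4): turn R to E, flip to black, move to (1,5). |black|=4
Step 7: on WHITE (1,5): turn R to S, flip to black, move to (2,5). |black|=5
Step 8: on WHITE (2,5): turn R to W, flip to black, move to (2,4). |black|=6
Step 9: on WHITE (2,4): turn R to N, flip to black, move to (1,4). |black|=7
Step 10: on BLACK (1,4): turn L to W, flip to white, move to (1,3). |black|=6
Step 11: on WHITE (1,3): turn R to N, flip to black, move to (0,3). |black|=7
Step 12: on WHITE (0,3): turn R to E, flip to black, move to (0,4). |black|=8
Step 13: on WHITE (0,4): turn R to S, flip to black, move to (1,4). |black|=9
Step 14: on WHITE (1,4): turn R to W, flip to black, move to (1,3). |black|=10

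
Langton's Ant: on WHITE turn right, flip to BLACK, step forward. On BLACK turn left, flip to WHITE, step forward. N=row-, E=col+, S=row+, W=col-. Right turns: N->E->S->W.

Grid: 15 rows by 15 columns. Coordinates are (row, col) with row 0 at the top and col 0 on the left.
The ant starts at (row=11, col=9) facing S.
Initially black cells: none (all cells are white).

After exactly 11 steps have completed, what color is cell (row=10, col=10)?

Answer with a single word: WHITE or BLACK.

Step 1: on WHITE (11,9): turn R to W, flip to black, move to (11,8). |black|=1
Step 2: on WHITE (11,8): turn R to N, flip to black, move to (10,8). |black|=2
Step 3: on WHITE (10,8): turn R to E, flip to black, move to (10,9). |black|=3
Step 4: on WHITE (10,9): turn R to S, flip to black, move to (11,9). |black|=4
Step 5: on BLACK (11,9): turn L to E, flip to white, move to (11,10). |black|=3
Step 6: on WHITE (11,10): turn R to S, flip to black, move to (12,10). |black|=4
Step 7: on WHITE (12,10): turn R to W, flip to black, move to (12,9). |black|=5
Step 8: on WHITE (12,9): turn R to N, flip to black, move to (11,9). |black|=6
Step 9: on WHITE (11,9): turn R to E, flip to black, move to (11,10). |black|=7
Step 10: on BLACK (11,10): turn L to N, flip to white, move to (10,10). |black|=6
Step 11: on WHITE (10,10): turn R to E, flip to black, move to (10,11). |black|=7

Answer: BLACK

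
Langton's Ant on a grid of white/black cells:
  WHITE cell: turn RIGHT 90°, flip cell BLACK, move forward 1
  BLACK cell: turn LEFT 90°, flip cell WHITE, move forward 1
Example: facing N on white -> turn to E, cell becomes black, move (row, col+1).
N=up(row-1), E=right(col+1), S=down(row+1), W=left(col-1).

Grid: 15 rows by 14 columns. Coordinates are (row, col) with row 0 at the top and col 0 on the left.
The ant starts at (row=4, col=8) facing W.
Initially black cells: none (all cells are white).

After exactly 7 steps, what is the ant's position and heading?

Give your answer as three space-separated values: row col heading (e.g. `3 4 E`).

Answer: 4 7 N

Derivation:
Step 1: on WHITE (4,8): turn R to N, flip to black, move to (3,8). |black|=1
Step 2: on WHITE (3,8): turn R to E, flip to black, move to (3,9). |black|=2
Step 3: on WHITE (3,9): turn R to S, flip to black, move to (4,9). |black|=3
Step 4: on WHITE (4,9): turn R to W, flip to black, move to (4,8). |black|=4
Step 5: on BLACK (4,8): turn L to S, flip to white, move to (5,8). |black|=3
Step 6: on WHITE (5,8): turn R to W, flip to black, move to (5,7). |black|=4
Step 7: on WHITE (5,7): turn R to N, flip to black, move to (4,7). |black|=5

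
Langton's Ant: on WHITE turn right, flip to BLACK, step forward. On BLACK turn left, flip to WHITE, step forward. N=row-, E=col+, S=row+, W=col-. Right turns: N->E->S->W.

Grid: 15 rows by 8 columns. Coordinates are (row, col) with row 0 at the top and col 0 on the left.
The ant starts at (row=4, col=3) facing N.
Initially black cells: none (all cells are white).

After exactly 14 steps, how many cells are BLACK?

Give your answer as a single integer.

Answer: 10

Derivation:
Step 1: on WHITE (4,3): turn R to E, flip to black, move to (4,4). |black|=1
Step 2: on WHITE (4,4): turn R to S, flip to black, move to (5,4). |black|=2
Step 3: on WHITE (5,4): turn R to W, flip to black, move to (5,3). |black|=3
Step 4: on WHITE (5,3): turn R to N, flip to black, move to (4,3). |black|=4
Step 5: on BLACK (4,3): turn L to W, flip to white, move to (4,2). |black|=3
Step 6: on WHITE (4,2): turn R to N, flip to black, move to (3,2). |black|=4
Step 7: on WHITE (3,2): turn R to E, flip to black, move to (3,3). |black|=5
Step 8: on WHITE (3,3): turn R to S, flip to black, move to (4,3). |black|=6
Step 9: on WHITE (4,3): turn R to W, flip to black, move to (4,2). |black|=7
Step 10: on BLACK (4,2): turn L to S, flip to white, move to (5,2). |black|=6
Step 11: on WHITE (5,2): turn R to W, flip to black, move to (5,1). |black|=7
Step 12: on WHITE (5,1): turn R to N, flip to black, move to (4,1). |black|=8
Step 13: on WHITE (4,1): turn R to E, flip to black, move to (4,2). |black|=9
Step 14: on WHITE (4,2): turn R to S, flip to black, move to (5,2). |black|=10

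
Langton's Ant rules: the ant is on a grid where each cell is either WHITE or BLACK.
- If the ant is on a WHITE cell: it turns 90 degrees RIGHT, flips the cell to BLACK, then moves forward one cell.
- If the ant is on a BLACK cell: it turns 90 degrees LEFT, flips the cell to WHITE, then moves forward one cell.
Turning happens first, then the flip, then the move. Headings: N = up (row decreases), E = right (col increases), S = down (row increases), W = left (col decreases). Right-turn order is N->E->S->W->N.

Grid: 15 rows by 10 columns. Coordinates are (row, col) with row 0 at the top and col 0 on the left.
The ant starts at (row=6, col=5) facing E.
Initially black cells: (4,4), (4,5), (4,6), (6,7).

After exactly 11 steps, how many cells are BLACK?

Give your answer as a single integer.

Answer: 11

Derivation:
Step 1: on WHITE (6,5): turn R to S, flip to black, move to (7,5). |black|=5
Step 2: on WHITE (7,5): turn R to W, flip to black, move to (7,4). |black|=6
Step 3: on WHITE (7,4): turn R to N, flip to black, move to (6,4). |black|=7
Step 4: on WHITE (6,4): turn R to E, flip to black, move to (6,5). |black|=8
Step 5: on BLACK (6,5): turn L to N, flip to white, move to (5,5). |black|=7
Step 6: on WHITE (5,5): turn R to E, flip to black, move to (5,6). |black|=8
Step 7: on WHITE (5,6): turn R to S, flip to black, move to (6,6). |black|=9
Step 8: on WHITE (6,6): turn R to W, flip to black, move to (6,5). |black|=10
Step 9: on WHITE (6,5): turn R to N, flip to black, move to (5,5). |black|=11
Step 10: on BLACK (5,5): turn L to W, flip to white, move to (5,4). |black|=10
Step 11: on WHITE (5,4): turn R to N, flip to black, move to (4,4). |black|=11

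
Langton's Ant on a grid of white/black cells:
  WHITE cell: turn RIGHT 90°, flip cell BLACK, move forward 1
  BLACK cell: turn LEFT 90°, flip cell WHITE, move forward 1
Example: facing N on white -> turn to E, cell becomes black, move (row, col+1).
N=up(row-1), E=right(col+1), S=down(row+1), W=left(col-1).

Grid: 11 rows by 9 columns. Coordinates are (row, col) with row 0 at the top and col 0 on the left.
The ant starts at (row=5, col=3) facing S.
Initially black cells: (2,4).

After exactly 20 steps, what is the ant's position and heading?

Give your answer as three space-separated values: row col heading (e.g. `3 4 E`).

Step 1: on WHITE (5,3): turn R to W, flip to black, move to (5,2). |black|=2
Step 2: on WHITE (5,2): turn R to N, flip to black, move to (4,2). |black|=3
Step 3: on WHITE (4,2): turn R to E, flip to black, move to (4,3). |black|=4
Step 4: on WHITE (4,3): turn R to S, flip to black, move to (5,3). |black|=5
Step 5: on BLACK (5,3): turn L to E, flip to white, move to (5,4). |black|=4
Step 6: on WHITE (5,4): turn R to S, flip to black, move to (6,4). |black|=5
Step 7: on WHITE (6,4): turn R to W, flip to black, move to (6,3). |black|=6
Step 8: on WHITE (6,3): turn R to N, flip to black, move to (5,3). |black|=7
Step 9: on WHITE (5,3): turn R to E, flip to black, move to (5,4). |black|=8
Step 10: on BLACK (5,4): turn L to N, flip to white, move to (4,4). |black|=7
Step 11: on WHITE (4,4): turn R to E, flip to black, move to (4,5). |black|=8
Step 12: on WHITE (4,5): turn R to S, flip to black, move to (5,5). |black|=9
Step 13: on WHITE (5,5): turn R to W, flip to black, move to (5,4). |black|=10
Step 14: on WHITE (5,4): turn R to N, flip to black, move to (4,4). |black|=11
Step 15: on BLACK (4,4): turn L to W, flip to white, move to (4,3). |black|=10
Step 16: on BLACK (4,3): turn L to S, flip to white, move to (5,3). |black|=9
Step 17: on BLACK (5,3): turn L to E, flip to white, move to (5,4). |black|=8
Step 18: on BLACK (5,4): turn L to N, flip to white, move to (4,4). |black|=7
Step 19: on WHITE (4,4): turn R to E, flip to black, move to (4,5). |black|=8
Step 20: on BLACK (4,5): turn L to N, flip to white, move to (3,5). |black|=7

Answer: 3 5 N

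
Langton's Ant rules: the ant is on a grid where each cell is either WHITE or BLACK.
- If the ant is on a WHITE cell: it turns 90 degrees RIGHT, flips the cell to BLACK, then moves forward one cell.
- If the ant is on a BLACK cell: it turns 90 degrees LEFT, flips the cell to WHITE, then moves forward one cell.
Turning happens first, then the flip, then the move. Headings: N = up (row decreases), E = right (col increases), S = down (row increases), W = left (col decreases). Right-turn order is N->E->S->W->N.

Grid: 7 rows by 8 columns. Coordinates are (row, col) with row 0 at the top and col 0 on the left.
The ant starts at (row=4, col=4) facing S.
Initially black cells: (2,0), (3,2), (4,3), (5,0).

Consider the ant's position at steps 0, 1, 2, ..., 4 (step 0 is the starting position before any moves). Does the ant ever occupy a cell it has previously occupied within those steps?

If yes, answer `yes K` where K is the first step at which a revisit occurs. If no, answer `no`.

Answer: no

Derivation:
Step 1: on WHITE (4,4): turn R to W, flip to black, move to (4,3). |black|=5 — new cell
Step 2: on BLACK (4,3): turn L to S, flip to white, move to (5,3). |black|=4 — new cell
Step 3: on WHITE (5,3): turn R to W, flip to black, move to (5,2). |black|=5 — new cell
Step 4: on WHITE (5,2): turn R to N, flip to black, move to (4,2). |black|=6 — new cell
No revisit within 4 steps.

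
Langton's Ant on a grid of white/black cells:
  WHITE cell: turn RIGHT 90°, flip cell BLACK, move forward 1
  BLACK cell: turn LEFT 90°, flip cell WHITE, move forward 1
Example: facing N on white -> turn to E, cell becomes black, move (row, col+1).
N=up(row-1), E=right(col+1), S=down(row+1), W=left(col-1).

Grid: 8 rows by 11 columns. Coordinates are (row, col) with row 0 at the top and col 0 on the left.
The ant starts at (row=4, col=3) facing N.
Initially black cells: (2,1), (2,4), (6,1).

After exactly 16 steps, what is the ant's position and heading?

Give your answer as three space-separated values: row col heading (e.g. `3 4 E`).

Step 1: on WHITE (4,3): turn R to E, flip to black, move to (4,4). |black|=4
Step 2: on WHITE (4,4): turn R to S, flip to black, move to (5,4). |black|=5
Step 3: on WHITE (5,4): turn R to W, flip to black, move to (5,3). |black|=6
Step 4: on WHITE (5,3): turn R to N, flip to black, move to (4,3). |black|=7
Step 5: on BLACK (4,3): turn L to W, flip to white, move to (4,2). |black|=6
Step 6: on WHITE (4,2): turn R to N, flip to black, move to (3,2). |black|=7
Step 7: on WHITE (3,2): turn R to E, flip to black, move to (3,3). |black|=8
Step 8: on WHITE (3,3): turn R to S, flip to black, move to (4,3). |black|=9
Step 9: on WHITE (4,3): turn R to W, flip to black, move to (4,2). |black|=10
Step 10: on BLACK (4,2): turn L to S, flip to white, move to (5,2). |black|=9
Step 11: on WHITE (5,2): turn R to W, flip to black, move to (5,1). |black|=10
Step 12: on WHITE (5,1): turn R to N, flip to black, move to (4,1). |black|=11
Step 13: on WHITE (4,1): turn R to E, flip to black, move to (4,2). |black|=12
Step 14: on WHITE (4,2): turn R to S, flip to black, move to (5,2). |black|=13
Step 15: on BLACK (5,2): turn L to E, flip to white, move to (5,3). |black|=12
Step 16: on BLACK (5,3): turn L to N, flip to white, move to (4,3). |black|=11

Answer: 4 3 N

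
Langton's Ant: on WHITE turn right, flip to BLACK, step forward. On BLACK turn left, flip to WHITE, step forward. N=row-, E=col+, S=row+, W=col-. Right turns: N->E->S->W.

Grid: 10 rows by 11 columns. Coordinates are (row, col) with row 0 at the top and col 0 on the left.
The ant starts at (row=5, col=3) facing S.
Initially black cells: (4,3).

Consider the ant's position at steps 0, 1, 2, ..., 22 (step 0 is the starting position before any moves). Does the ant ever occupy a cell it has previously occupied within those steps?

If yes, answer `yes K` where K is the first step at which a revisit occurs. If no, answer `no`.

Step 1: on WHITE (5,3): turn R to W, flip to black, move to (5,2). |black|=2 — new cell
Step 2: on WHITE (5,2): turn R to N, flip to black, move to (4,2). |black|=3 — new cell
Step 3: on WHITE (4,2): turn R to E, flip to black, move to (4,3). |black|=4 — new cell
Step 4: on BLACK (4,3): turn L to N, flip to white, move to (3,3). |black|=3 — new cell
Step 5: on WHITE (3,3): turn R to E, flip to black, move to (3,4). |black|=4 — new cell
Step 6: on WHITE (3,4): turn R to S, flip to black, move to (4,4). |black|=5 — new cell
Step 7: on WHITE (4,4): turn R to W, flip to black, move to (4,3). |black|=6 — REVISIT

Answer: yes 7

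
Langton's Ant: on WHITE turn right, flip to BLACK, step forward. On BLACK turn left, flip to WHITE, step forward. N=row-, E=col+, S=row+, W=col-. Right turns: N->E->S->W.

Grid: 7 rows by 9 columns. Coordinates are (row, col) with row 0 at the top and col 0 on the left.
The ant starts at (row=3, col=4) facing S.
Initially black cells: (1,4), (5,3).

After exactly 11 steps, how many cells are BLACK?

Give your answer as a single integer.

Answer: 9

Derivation:
Step 1: on WHITE (3,4): turn R to W, flip to black, move to (3,3). |black|=3
Step 2: on WHITE (3,3): turn R to N, flip to black, move to (2,3). |black|=4
Step 3: on WHITE (2,3): turn R to E, flip to black, move to (2,4). |black|=5
Step 4: on WHITE (2,4): turn R to S, flip to black, move to (3,4). |black|=6
Step 5: on BLACK (3,4): turn L to E, flip to white, move to (3,5). |black|=5
Step 6: on WHITE (3,5): turn R to S, flip to black, move to (4,5). |black|=6
Step 7: on WHITE (4,5): turn R to W, flip to black, move to (4,4). |black|=7
Step 8: on WHITE (4,4): turn R to N, flip to black, move to (3,4). |black|=8
Step 9: on WHITE (3,4): turn R to E, flip to black, move to (3,5). |black|=9
Step 10: on BLACK (3,5): turn L to N, flip to white, move to (2,5). |black|=8
Step 11: on WHITE (2,5): turn R to E, flip to black, move to (2,6). |black|=9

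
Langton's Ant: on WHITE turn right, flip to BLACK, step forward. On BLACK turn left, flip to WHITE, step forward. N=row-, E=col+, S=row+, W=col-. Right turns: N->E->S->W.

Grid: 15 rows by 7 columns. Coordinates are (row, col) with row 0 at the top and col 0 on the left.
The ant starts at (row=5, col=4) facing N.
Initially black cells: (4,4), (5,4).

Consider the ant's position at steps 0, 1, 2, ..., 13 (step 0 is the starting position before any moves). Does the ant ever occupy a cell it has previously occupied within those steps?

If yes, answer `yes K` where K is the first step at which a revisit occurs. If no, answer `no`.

Step 1: on BLACK (5,4): turn L to W, flip to white, move to (5,3). |black|=1 — new cell
Step 2: on WHITE (5,3): turn R to N, flip to black, move to (4,3). |black|=2 — new cell
Step 3: on WHITE (4,3): turn R to E, flip to black, move to (4,4). |black|=3 — new cell
Step 4: on BLACK (4,4): turn L to N, flip to white, move to (3,4). |black|=2 — new cell
Step 5: on WHITE (3,4): turn R to E, flip to black, move to (3,5). |black|=3 — new cell
Step 6: on WHITE (3,5): turn R to S, flip to black, move to (4,5). |black|=4 — new cell
Step 7: on WHITE (4,5): turn R to W, flip to black, move to (4,4). |black|=5 — REVISIT

Answer: yes 7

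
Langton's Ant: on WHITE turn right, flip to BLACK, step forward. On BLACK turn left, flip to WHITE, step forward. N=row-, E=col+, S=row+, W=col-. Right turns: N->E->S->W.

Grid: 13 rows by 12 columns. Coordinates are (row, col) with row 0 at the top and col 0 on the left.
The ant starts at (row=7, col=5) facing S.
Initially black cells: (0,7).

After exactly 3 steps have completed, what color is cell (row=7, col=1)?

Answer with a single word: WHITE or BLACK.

Step 1: on WHITE (7,5): turn R to W, flip to black, move to (7,4). |black|=2
Step 2: on WHITE (7,4): turn R to N, flip to black, move to (6,4). |black|=3
Step 3: on WHITE (6,4): turn R to E, flip to black, move to (6,5). |black|=4

Answer: WHITE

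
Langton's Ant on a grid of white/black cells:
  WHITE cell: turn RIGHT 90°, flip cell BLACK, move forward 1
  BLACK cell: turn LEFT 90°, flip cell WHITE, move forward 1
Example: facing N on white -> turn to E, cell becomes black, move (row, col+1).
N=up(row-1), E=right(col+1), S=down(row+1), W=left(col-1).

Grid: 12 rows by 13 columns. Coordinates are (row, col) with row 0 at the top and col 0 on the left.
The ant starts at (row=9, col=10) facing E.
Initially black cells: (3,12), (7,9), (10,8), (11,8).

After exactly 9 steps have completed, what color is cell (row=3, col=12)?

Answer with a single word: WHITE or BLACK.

Answer: BLACK

Derivation:
Step 1: on WHITE (9,10): turn R to S, flip to black, move to (10,10). |black|=5
Step 2: on WHITE (10,10): turn R to W, flip to black, move to (10,9). |black|=6
Step 3: on WHITE (10,9): turn R to N, flip to black, move to (9,9). |black|=7
Step 4: on WHITE (9,9): turn R to E, flip to black, move to (9,10). |black|=8
Step 5: on BLACK (9,10): turn L to N, flip to white, move to (8,10). |black|=7
Step 6: on WHITE (8,10): turn R to E, flip to black, move to (8,11). |black|=8
Step 7: on WHITE (8,11): turn R to S, flip to black, move to (9,11). |black|=9
Step 8: on WHITE (9,11): turn R to W, flip to black, move to (9,10). |black|=10
Step 9: on WHITE (9,10): turn R to N, flip to black, move to (8,10). |black|=11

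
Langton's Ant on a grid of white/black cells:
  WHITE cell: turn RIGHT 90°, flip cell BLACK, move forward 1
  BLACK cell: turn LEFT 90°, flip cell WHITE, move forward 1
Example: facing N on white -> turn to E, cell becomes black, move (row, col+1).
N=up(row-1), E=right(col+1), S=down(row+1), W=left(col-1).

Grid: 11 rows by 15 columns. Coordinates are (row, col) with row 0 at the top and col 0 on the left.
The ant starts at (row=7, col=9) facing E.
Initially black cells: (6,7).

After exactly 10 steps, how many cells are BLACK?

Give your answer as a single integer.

Step 1: on WHITE (7,9): turn R to S, flip to black, move to (8,9). |black|=2
Step 2: on WHITE (8,9): turn R to W, flip to black, move to (8,8). |black|=3
Step 3: on WHITE (8,8): turn R to N, flip to black, move to (7,8). |black|=4
Step 4: on WHITE (7,8): turn R to E, flip to black, move to (7,9). |black|=5
Step 5: on BLACK (7,9): turn L to N, flip to white, move to (6,9). |black|=4
Step 6: on WHITE (6,9): turn R to E, flip to black, move to (6,10). |black|=5
Step 7: on WHITE (6,10): turn R to S, flip to black, move to (7,10). |black|=6
Step 8: on WHITE (7,10): turn R to W, flip to black, move to (7,9). |black|=7
Step 9: on WHITE (7,9): turn R to N, flip to black, move to (6,9). |black|=8
Step 10: on BLACK (6,9): turn L to W, flip to white, move to (6,8). |black|=7

Answer: 7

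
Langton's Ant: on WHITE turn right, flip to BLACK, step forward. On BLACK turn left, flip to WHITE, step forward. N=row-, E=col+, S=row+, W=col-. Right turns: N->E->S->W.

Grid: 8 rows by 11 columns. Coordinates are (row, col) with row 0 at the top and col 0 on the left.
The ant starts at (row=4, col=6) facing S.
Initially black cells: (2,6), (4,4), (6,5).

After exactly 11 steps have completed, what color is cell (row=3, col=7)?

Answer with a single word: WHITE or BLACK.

Answer: BLACK

Derivation:
Step 1: on WHITE (4,6): turn R to W, flip to black, move to (4,5). |black|=4
Step 2: on WHITE (4,5): turn R to N, flip to black, move to (3,5). |black|=5
Step 3: on WHITE (3,5): turn R to E, flip to black, move to (3,6). |black|=6
Step 4: on WHITE (3,6): turn R to S, flip to black, move to (4,6). |black|=7
Step 5: on BLACK (4,6): turn L to E, flip to white, move to (4,7). |black|=6
Step 6: on WHITE (4,7): turn R to S, flip to black, move to (5,7). |black|=7
Step 7: on WHITE (5,7): turn R to W, flip to black, move to (5,6). |black|=8
Step 8: on WHITE (5,6): turn R to N, flip to black, move to (4,6). |black|=9
Step 9: on WHITE (4,6): turn R to E, flip to black, move to (4,7). |black|=10
Step 10: on BLACK (4,7): turn L to N, flip to white, move to (3,7). |black|=9
Step 11: on WHITE (3,7): turn R to E, flip to black, move to (3,8). |black|=10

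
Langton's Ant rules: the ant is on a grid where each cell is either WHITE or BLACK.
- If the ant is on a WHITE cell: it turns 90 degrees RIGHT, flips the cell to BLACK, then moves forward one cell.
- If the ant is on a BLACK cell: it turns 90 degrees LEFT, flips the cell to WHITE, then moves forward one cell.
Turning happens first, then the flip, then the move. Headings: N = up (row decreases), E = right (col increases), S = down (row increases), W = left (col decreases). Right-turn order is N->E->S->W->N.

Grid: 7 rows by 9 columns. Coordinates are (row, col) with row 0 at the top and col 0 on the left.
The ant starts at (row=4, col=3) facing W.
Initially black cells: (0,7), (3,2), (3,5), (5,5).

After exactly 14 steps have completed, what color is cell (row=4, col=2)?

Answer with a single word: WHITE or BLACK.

Step 1: on WHITE (4,3): turn R to N, flip to black, move to (3,3). |black|=5
Step 2: on WHITE (3,3): turn R to E, flip to black, move to (3,4). |black|=6
Step 3: on WHITE (3,4): turn R to S, flip to black, move to (4,4). |black|=7
Step 4: on WHITE (4,4): turn R to W, flip to black, move to (4,3). |black|=8
Step 5: on BLACK (4,3): turn L to S, flip to white, move to (5,3). |black|=7
Step 6: on WHITE (5,3): turn R to W, flip to black, move to (5,2). |black|=8
Step 7: on WHITE (5,2): turn R to N, flip to black, move to (4,2). |black|=9
Step 8: on WHITE (4,2): turn R to E, flip to black, move to (4,3). |black|=10
Step 9: on WHITE (4,3): turn R to S, flip to black, move to (5,3). |black|=11
Step 10: on BLACK (5,3): turn L to E, flip to white, move to (5,4). |black|=10
Step 11: on WHITE (5,4): turn R to S, flip to black, move to (6,4). |black|=11
Step 12: on WHITE (6,4): turn R to W, flip to black, move to (6,3). |black|=12
Step 13: on WHITE (6,3): turn R to N, flip to black, move to (5,3). |black|=13
Step 14: on WHITE (5,3): turn R to E, flip to black, move to (5,4). |black|=14

Answer: BLACK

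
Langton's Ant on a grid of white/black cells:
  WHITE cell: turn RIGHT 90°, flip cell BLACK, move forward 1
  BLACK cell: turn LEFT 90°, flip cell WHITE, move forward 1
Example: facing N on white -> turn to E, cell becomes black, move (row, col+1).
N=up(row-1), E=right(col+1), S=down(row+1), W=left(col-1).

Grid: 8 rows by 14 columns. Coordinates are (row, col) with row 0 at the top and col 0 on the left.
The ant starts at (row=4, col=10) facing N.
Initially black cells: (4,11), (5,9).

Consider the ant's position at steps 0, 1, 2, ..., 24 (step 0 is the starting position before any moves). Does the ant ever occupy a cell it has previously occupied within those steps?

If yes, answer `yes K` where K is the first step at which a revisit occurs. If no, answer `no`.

Step 1: on WHITE (4,10): turn R to E, flip to black, move to (4,11). |black|=3 — new cell
Step 2: on BLACK (4,11): turn L to N, flip to white, move to (3,11). |black|=2 — new cell
Step 3: on WHITE (3,11): turn R to E, flip to black, move to (3,12). |black|=3 — new cell
Step 4: on WHITE (3,12): turn R to S, flip to black, move to (4,12). |black|=4 — new cell
Step 5: on WHITE (4,12): turn R to W, flip to black, move to (4,11). |black|=5 — REVISIT

Answer: yes 5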